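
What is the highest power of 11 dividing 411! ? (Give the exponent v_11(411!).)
v_11(411!) = 40

Legendre's formula: v_p(n!) = Σ_{k ≥ 1} ⌊n / p^k⌋. For p = 11, n = 411, the terms are:
  ⌊411/11^1⌋ = ⌊411/11⌋ = 37
  ⌊411/11^2⌋ = ⌊411/121⌋ = 3
(the next term ⌊411/11^3⌋ = 0, terminating the sum). Summing: v_11(411!) = 37 + 3 = 40.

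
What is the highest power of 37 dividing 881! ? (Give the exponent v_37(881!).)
v_37(881!) = 23

Legendre's formula: v_p(n!) = Σ_{k ≥ 1} ⌊n / p^k⌋. For p = 37, n = 881, the terms are:
  ⌊881/37^1⌋ = ⌊881/37⌋ = 23
(the next term ⌊881/37^2⌋ = 0, terminating the sum). Summing: v_37(881!) = 23 = 23.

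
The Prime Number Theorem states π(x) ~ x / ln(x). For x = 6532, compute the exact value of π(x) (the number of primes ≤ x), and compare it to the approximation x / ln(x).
π(6532) = 844;  x/ln(x) ≈ 743.59;  relative error ≈ 11.90%.

Directly count primes up to 6532: π(6532) = 844. The PNT approximation gives 6532/ln(6532) ≈ 6532/8.78447 ≈ 743.59. Relative error (π(x) − x/ln(x)) / π(x) ≈ 11.90%; the approximation is known to undercount slightly (Li(x) is a better estimate).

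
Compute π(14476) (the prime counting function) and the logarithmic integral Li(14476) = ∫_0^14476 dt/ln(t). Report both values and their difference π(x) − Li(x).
π(14476) = 1696;  Li(14476) ≈ 1722.03;  π(x) − Li(x) ≈ -26.03.

Direct count of primes ≤ 14476 gives π(14476) = 1696. Numerical evaluation of the logarithmic integral gives Li(14476) ≈ 1722.03. The difference π(x) − Li(x) ≈ -26.03 is typically negative for small/moderate x (Li(x) overestimates), though Littlewood's theorem shows this sign changes infinitely often.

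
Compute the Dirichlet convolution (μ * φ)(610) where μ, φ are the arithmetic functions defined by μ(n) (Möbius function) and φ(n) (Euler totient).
(μ * φ)(610) = 0

Divisors of 610: [1, 2, 5, 10, 61, 122, 305, 610]. For each d | 610:
  d = 1: μ(1) · φ(610/1) = 1 · 240 = 240
  d = 2: μ(2) · φ(610/2) = -1 · 240 = -240
  d = 5: μ(5) · φ(610/5) = -1 · 60 = -60
  d = 10: μ(10) · φ(610/10) = 1 · 60 = 60
  d = 61: μ(61) · φ(610/61) = -1 · 4 = -4
  d = 122: μ(122) · φ(610/122) = 1 · 4 = 4
  d = 305: μ(305) · φ(610/305) = 1 · 1 = 1
  d = 610: μ(610) · φ(610/610) = -1 · 1 = -1
Summing: (μ * φ)(610) = 240 + -240 + -60 + 60 + -4 + 4 + 1 + -1 = 0.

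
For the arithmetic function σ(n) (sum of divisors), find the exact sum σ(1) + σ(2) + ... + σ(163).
Σ_{n ≤ 163} σ(n) = 21873

Compute σ(n) for each 1 ≤ n ≤ 163: σ(1) = 1, σ(2) = 3, σ(3) = 4, σ(4) = 7, σ(5) = 6, σ(6) = 12, σ(7) = 8, σ(8) = 15, σ(9) = 13, σ(10) = 18, σ(11) = 12, σ(12) = 28, σ(13) = 14, σ(14) = 24, σ(15) = 24, σ(16) = 31, σ(17) = 18, σ(18) = 39, σ(19) = 20, σ(20) = 42, σ(21) = 32, σ(22) = 36, σ(23) = 24, σ(24) = 60, σ(25) = 31, σ(26) = 42, σ(27) = 40, σ(28) = 56, σ(29) = 30, σ(30) = 72, σ(31) = 32, σ(32) = 63, σ(33) = 48, σ(34) = 54, σ(35) = 48, σ(36) = 91, σ(37) = 38, σ(38) = 60, σ(39) = 56, σ(40) = 90, σ(41) = 42, σ(42) = 96, σ(43) = 44, σ(44) = 84, σ(45) = 78, σ(46) = 72, σ(47) = 48, σ(48) = 124, σ(49) = 57, σ(50) = 93, σ(51) = 72, σ(52) = 98, σ(53) = 54, σ(54) = 120, σ(55) = 72, σ(56) = 120, σ(57) = 80, σ(58) = 90, σ(59) = 60, σ(60) = 168, σ(61) = 62, σ(62) = 96, σ(63) = 104, σ(64) = 127, σ(65) = 84, σ(66) = 144, σ(67) = 68, σ(68) = 126, σ(69) = 96, σ(70) = 144, σ(71) = 72, σ(72) = 195, σ(73) = 74, σ(74) = 114, σ(75) = 124, σ(76) = 140, σ(77) = 96, σ(78) = 168, σ(79) = 80, σ(80) = 186, σ(81) = 121, σ(82) = 126, σ(83) = 84, σ(84) = 224, σ(85) = 108, σ(86) = 132, σ(87) = 120, σ(88) = 180, σ(89) = 90, σ(90) = 234, σ(91) = 112, σ(92) = 168, σ(93) = 128, σ(94) = 144, σ(95) = 120, σ(96) = 252, σ(97) = 98, σ(98) = 171, σ(99) = 156, σ(100) = 217, σ(101) = 102, σ(102) = 216, σ(103) = 104, σ(104) = 210, σ(105) = 192, σ(106) = 162, σ(107) = 108, σ(108) = 280, σ(109) = 110, σ(110) = 216, σ(111) = 152, σ(112) = 248, σ(113) = 114, σ(114) = 240, σ(115) = 144, σ(116) = 210, σ(117) = 182, σ(118) = 180, σ(119) = 144, σ(120) = 360, σ(121) = 133, σ(122) = 186, σ(123) = 168, σ(124) = 224, σ(125) = 156, σ(126) = 312, σ(127) = 128, σ(128) = 255, σ(129) = 176, σ(130) = 252, σ(131) = 132, σ(132) = 336, σ(133) = 160, σ(134) = 204, σ(135) = 240, σ(136) = 270, σ(137) = 138, σ(138) = 288, σ(139) = 140, σ(140) = 336, σ(141) = 192, σ(142) = 216, σ(143) = 168, σ(144) = 403, σ(145) = 180, σ(146) = 222, σ(147) = 228, σ(148) = 266, σ(149) = 150, σ(150) = 372, σ(151) = 152, σ(152) = 300, σ(153) = 234, σ(154) = 288, σ(155) = 192, σ(156) = 392, σ(157) = 158, σ(158) = 240, σ(159) = 216, σ(160) = 378, σ(161) = 192, σ(162) = 363, σ(163) = 164. Summing all 163 values: 21873. (Average order: Σ_{n ≤ x} σ(n) ~ (π²/12) x². For x = 163, (π²/12)·163² ≈ 21852.13.)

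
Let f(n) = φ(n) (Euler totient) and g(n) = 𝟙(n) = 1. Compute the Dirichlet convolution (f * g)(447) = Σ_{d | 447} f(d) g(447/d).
(φ * 𝟙)(447) = 447

Divisors of 447: [1, 3, 149, 447]. For each d | 447:
  d = 1: φ(1) · 𝟙(447/1) = 1 · 1 = 1
  d = 3: φ(3) · 𝟙(447/3) = 2 · 1 = 2
  d = 149: φ(149) · 𝟙(447/149) = 148 · 1 = 148
  d = 447: φ(447) · 𝟙(447/447) = 296 · 1 = 296
Summing: (φ * 𝟙)(447) = 1 + 2 + 148 + 296 = 447.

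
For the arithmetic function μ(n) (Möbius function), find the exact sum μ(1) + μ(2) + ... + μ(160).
Σ_{n ≤ 160} μ(n) = 0

Compute μ(n) for each 1 ≤ n ≤ 160: μ(1) = 1, μ(2) = -1, μ(3) = -1, μ(4) = 0, μ(5) = -1, μ(6) = 1, μ(7) = -1, μ(8) = 0, μ(9) = 0, μ(10) = 1, μ(11) = -1, μ(12) = 0, μ(13) = -1, μ(14) = 1, μ(15) = 1, μ(16) = 0, μ(17) = -1, μ(18) = 0, μ(19) = -1, μ(20) = 0, μ(21) = 1, μ(22) = 1, μ(23) = -1, μ(24) = 0, μ(25) = 0, μ(26) = 1, μ(27) = 0, μ(28) = 0, μ(29) = -1, μ(30) = -1, μ(31) = -1, μ(32) = 0, μ(33) = 1, μ(34) = 1, μ(35) = 1, μ(36) = 0, μ(37) = -1, μ(38) = 1, μ(39) = 1, μ(40) = 0, μ(41) = -1, μ(42) = -1, μ(43) = -1, μ(44) = 0, μ(45) = 0, μ(46) = 1, μ(47) = -1, μ(48) = 0, μ(49) = 0, μ(50) = 0, μ(51) = 1, μ(52) = 0, μ(53) = -1, μ(54) = 0, μ(55) = 1, μ(56) = 0, μ(57) = 1, μ(58) = 1, μ(59) = -1, μ(60) = 0, μ(61) = -1, μ(62) = 1, μ(63) = 0, μ(64) = 0, μ(65) = 1, μ(66) = -1, μ(67) = -1, μ(68) = 0, μ(69) = 1, μ(70) = -1, μ(71) = -1, μ(72) = 0, μ(73) = -1, μ(74) = 1, μ(75) = 0, μ(76) = 0, μ(77) = 1, μ(78) = -1, μ(79) = -1, μ(80) = 0, μ(81) = 0, μ(82) = 1, μ(83) = -1, μ(84) = 0, μ(85) = 1, μ(86) = 1, μ(87) = 1, μ(88) = 0, μ(89) = -1, μ(90) = 0, μ(91) = 1, μ(92) = 0, μ(93) = 1, μ(94) = 1, μ(95) = 1, μ(96) = 0, μ(97) = -1, μ(98) = 0, μ(99) = 0, μ(100) = 0, μ(101) = -1, μ(102) = -1, μ(103) = -1, μ(104) = 0, μ(105) = -1, μ(106) = 1, μ(107) = -1, μ(108) = 0, μ(109) = -1, μ(110) = -1, μ(111) = 1, μ(112) = 0, μ(113) = -1, μ(114) = -1, μ(115) = 1, μ(116) = 0, μ(117) = 0, μ(118) = 1, μ(119) = 1, μ(120) = 0, μ(121) = 0, μ(122) = 1, μ(123) = 1, μ(124) = 0, μ(125) = 0, μ(126) = 0, μ(127) = -1, μ(128) = 0, μ(129) = 1, μ(130) = -1, μ(131) = -1, μ(132) = 0, μ(133) = 1, μ(134) = 1, μ(135) = 0, μ(136) = 0, μ(137) = -1, μ(138) = -1, μ(139) = -1, μ(140) = 0, μ(141) = 1, μ(142) = 1, μ(143) = 1, μ(144) = 0, μ(145) = 1, μ(146) = 1, μ(147) = 0, μ(148) = 0, μ(149) = -1, μ(150) = 0, μ(151) = -1, μ(152) = 0, μ(153) = 0, μ(154) = -1, μ(155) = 1, μ(156) = 0, μ(157) = -1, μ(158) = 1, μ(159) = 1, μ(160) = 0. Summing all 160 values: 0. (Mertens function M(x) = Σ_{n ≤ x} μ(n); on average M(x) should be small (PNT ⟺ M(x) = o(x)).)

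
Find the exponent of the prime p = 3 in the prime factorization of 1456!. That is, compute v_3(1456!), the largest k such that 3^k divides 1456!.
v_3(1456!) = 722

Legendre's formula: v_p(n!) = Σ_{k ≥ 1} ⌊n / p^k⌋. For p = 3, n = 1456, the terms are:
  ⌊1456/3^1⌋ = ⌊1456/3⌋ = 485
  ⌊1456/3^2⌋ = ⌊1456/9⌋ = 161
  ⌊1456/3^3⌋ = ⌊1456/27⌋ = 53
  ⌊1456/3^4⌋ = ⌊1456/81⌋ = 17
  ⌊1456/3^5⌋ = ⌊1456/243⌋ = 5
  ⌊1456/3^6⌋ = ⌊1456/729⌋ = 1
(the next term ⌊1456/3^7⌋ = 0, terminating the sum). Summing: v_3(1456!) = 485 + 161 + 53 + 17 + 5 + 1 = 722.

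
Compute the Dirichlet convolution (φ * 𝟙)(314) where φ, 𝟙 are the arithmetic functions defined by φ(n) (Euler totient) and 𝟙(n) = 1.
(φ * 𝟙)(314) = 314

Divisors of 314: [1, 2, 157, 314]. For each d | 314:
  d = 1: φ(1) · 𝟙(314/1) = 1 · 1 = 1
  d = 2: φ(2) · 𝟙(314/2) = 1 · 1 = 1
  d = 157: φ(157) · 𝟙(314/157) = 156 · 1 = 156
  d = 314: φ(314) · 𝟙(314/314) = 156 · 1 = 156
Summing: (φ * 𝟙)(314) = 1 + 1 + 156 + 156 = 314.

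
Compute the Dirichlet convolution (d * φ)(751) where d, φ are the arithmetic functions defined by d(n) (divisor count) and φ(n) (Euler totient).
(d * φ)(751) = 752

Divisors of 751: [1, 751]. For each d | 751:
  d = 1: d(1) · φ(751/1) = 1 · 750 = 750
  d = 751: d(751) · φ(751/751) = 2 · 1 = 2
Summing: (d * φ)(751) = 750 + 2 = 752.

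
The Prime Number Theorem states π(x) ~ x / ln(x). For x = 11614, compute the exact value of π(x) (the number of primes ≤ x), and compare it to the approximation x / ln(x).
π(11614) = 1396;  x/ln(x) ≈ 1240.82;  relative error ≈ 11.12%.

Directly count primes up to 11614: π(11614) = 1396. The PNT approximation gives 11614/ln(11614) ≈ 11614/9.35997 ≈ 1240.82. Relative error (π(x) − x/ln(x)) / π(x) ≈ 11.12%; the approximation is known to undercount slightly (Li(x) is a better estimate).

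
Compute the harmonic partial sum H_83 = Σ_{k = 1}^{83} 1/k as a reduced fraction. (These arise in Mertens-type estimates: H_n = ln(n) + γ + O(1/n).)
H_83 = 3672441655127796364812512959533039359/734184632222154704090370027645633600

Direct summation: H_83 = 1 + 1/2 + ... + 1/83. The least common denominator is lcm(1, ..., 83) = 8076030954443701744994070304101969600; over this denominator the numerator is 8076030954443701744994070304101969600 + 4038015477221850872497035152050984800 + 2692010318147900581664690101367323200 + 2019007738610925436248517576025492400 + 1615206190888740348998814060820393920 + 1346005159073950290832345050683661600 + 1153718707777671677856295757728852800 + 1009503869305462718124258788012746200 + 897336772715966860554896700455774400 + 807603095444370174499407030410196960 + 734184632222154704090370027645633600 + 673002579536975145416172525341830800 + 621233150341823211153390023392459200 + 576859353888835838928147878864426400 + 538402063629580116332938020273464640 + 504751934652731359062129394006373100 + 475060644379041279117298253182468800 + 448668386357983430277448350227887200 + 425054260760194828683898437057998400 + 403801547722185087249703515205098480 + 384572902592557225952098585909617600 + 367092316111077352045185013822816800 + 351131780627987032391046534960955200 + 336501289768487572708086262670915400 + 323041238177748069799762812164078784 + 310616575170911605576695011696229600 + 299112257571988953518298900151924800 + 288429676944417919464073939432213200 + 278483826015300060172209320831102400 + 269201031814790058166469010136732320 + 260517127562700056290131300132321600 + 252375967326365679531064697003186550 + 244728210740718234696790009215211200 + 237530322189520639558649126591234400 + 230743741555534335571259151545770560 + 224334193178991715138724175113943600 + 218271106876856803918758656867620800 + 212527130380097414341949218528999200 + 207077716780607737051130007797486400 + 201900773861092543624851757602549240 + 196976364742529310853513909856145600 + 192286451296278612976049292954808800 + 187814673359155854534745821025627200 + 183546158055538676022592506911408400 + 179467354543193372110979340091154880 + 175565890313993516195523267480477600 + 171830445839227696702001495831956800 + 168250644884243786354043131335457700 + 164816958253953096836613679675550400 + 161520619088874034899881406082039392 + 158353548126347093039099417727489600 + 155308287585455802788347505848114800 + 152377942536673617830076798190603200 + 149556128785994476759149450075962400 + 146836926444430940818074005529126720 + 144214838472208959732036969716106600 + 141684753586731609561299479019332800 + 139241913007650030086104660415551200 + 136881880583791554999899496679694400 + 134600515907395029083234505068366160 + 132393950072847569590066726296753600 + 130258563781350028145065650066160800 + 128190967530852408650699528636539200 + 126187983663182839765532348501593275 + 124246630068364642230678004678491840 + 122364105370359117348395004607605600 + 120537775439458234999911497076148800 + 118765161094760319779324563295617200 + 117043926875995677463682178320318400 + 115371870777767167785629575772885280 + 113746914851319742887240426818337600 + 112167096589495857569362087556971800 + 110630561019776736232795483617835200 + 109135553438428401959379328433810400 + 107680412725916023266587604054692928 + 106263565190048707170974609264499600 + 104883518888879243441481432520804800 + 103538858390303868525565003898743200 + 102228239929667110696127472203822400 + 100950386930546271812425878801274620 + 99704085857329651172766300050641600 + 98488182371264655426756954928072800 + 97301577764381948734868316916891200 = 40396858206405760012937642554863432949, so H_83 = 40396858206405760012937642554863432949/8076030954443701744994070304101969600; reducing by gcd(40396858206405760012937642554863432949, 8076030954443701744994070304101969600) = 11 gives 3672441655127796364812512959533039359/734184632222154704090370027645633600 ≈ 5.00207. (The PNT-adjacent estimate ln(83) + γ ≈ 4.99606 matches within O(1/n).)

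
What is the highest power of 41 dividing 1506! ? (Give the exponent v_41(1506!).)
v_41(1506!) = 36

Legendre's formula: v_p(n!) = Σ_{k ≥ 1} ⌊n / p^k⌋. For p = 41, n = 1506, the terms are:
  ⌊1506/41^1⌋ = ⌊1506/41⌋ = 36
(the next term ⌊1506/41^2⌋ = 0, terminating the sum). Summing: v_41(1506!) = 36 = 36.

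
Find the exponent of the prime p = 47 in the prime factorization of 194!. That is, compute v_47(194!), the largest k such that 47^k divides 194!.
v_47(194!) = 4

Legendre's formula: v_p(n!) = Σ_{k ≥ 1} ⌊n / p^k⌋. For p = 47, n = 194, the terms are:
  ⌊194/47^1⌋ = ⌊194/47⌋ = 4
(the next term ⌊194/47^2⌋ = 0, terminating the sum). Summing: v_47(194!) = 4 = 4.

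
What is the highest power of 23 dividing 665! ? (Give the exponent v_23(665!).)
v_23(665!) = 29

Legendre's formula: v_p(n!) = Σ_{k ≥ 1} ⌊n / p^k⌋. For p = 23, n = 665, the terms are:
  ⌊665/23^1⌋ = ⌊665/23⌋ = 28
  ⌊665/23^2⌋ = ⌊665/529⌋ = 1
(the next term ⌊665/23^3⌋ = 0, terminating the sum). Summing: v_23(665!) = 28 + 1 = 29.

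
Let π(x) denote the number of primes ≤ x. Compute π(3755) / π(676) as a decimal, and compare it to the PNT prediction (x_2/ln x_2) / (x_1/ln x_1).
π(3755)/π(676) = 522/122 ≈ 4.2787;  PNT prediction ≈ 4.3976.

π(676) = 122 and π(3755) = 522, so π(3755)/π(676) ≈ 4.2787. The PNT-predicted ratio is (3755/ln(3755)) / (676/ln(676)) ≈ 4.3976. The two agree to within a few percent, as expected.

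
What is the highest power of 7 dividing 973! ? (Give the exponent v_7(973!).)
v_7(973!) = 160

Legendre's formula: v_p(n!) = Σ_{k ≥ 1} ⌊n / p^k⌋. For p = 7, n = 973, the terms are:
  ⌊973/7^1⌋ = ⌊973/7⌋ = 139
  ⌊973/7^2⌋ = ⌊973/49⌋ = 19
  ⌊973/7^3⌋ = ⌊973/343⌋ = 2
(the next term ⌊973/7^4⌋ = 0, terminating the sum). Summing: v_7(973!) = 139 + 19 + 2 = 160.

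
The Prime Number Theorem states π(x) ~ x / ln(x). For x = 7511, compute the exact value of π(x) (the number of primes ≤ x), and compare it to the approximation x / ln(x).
π(7511) = 951;  x/ln(x) ≈ 841.65;  relative error ≈ 11.50%.

Directly count primes up to 7511: π(7511) = 951. The PNT approximation gives 7511/ln(7511) ≈ 7511/8.92412 ≈ 841.65. Relative error (π(x) − x/ln(x)) / π(x) ≈ 11.50%; the approximation is known to undercount slightly (Li(x) is a better estimate).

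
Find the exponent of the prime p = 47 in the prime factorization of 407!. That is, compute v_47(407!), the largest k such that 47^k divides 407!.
v_47(407!) = 8

Legendre's formula: v_p(n!) = Σ_{k ≥ 1} ⌊n / p^k⌋. For p = 47, n = 407, the terms are:
  ⌊407/47^1⌋ = ⌊407/47⌋ = 8
(the next term ⌊407/47^2⌋ = 0, terminating the sum). Summing: v_47(407!) = 8 = 8.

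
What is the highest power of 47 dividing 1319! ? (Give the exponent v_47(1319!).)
v_47(1319!) = 28

Legendre's formula: v_p(n!) = Σ_{k ≥ 1} ⌊n / p^k⌋. For p = 47, n = 1319, the terms are:
  ⌊1319/47^1⌋ = ⌊1319/47⌋ = 28
(the next term ⌊1319/47^2⌋ = 0, terminating the sum). Summing: v_47(1319!) = 28 = 28.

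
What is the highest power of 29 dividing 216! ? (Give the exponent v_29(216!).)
v_29(216!) = 7

Legendre's formula: v_p(n!) = Σ_{k ≥ 1} ⌊n / p^k⌋. For p = 29, n = 216, the terms are:
  ⌊216/29^1⌋ = ⌊216/29⌋ = 7
(the next term ⌊216/29^2⌋ = 0, terminating the sum). Summing: v_29(216!) = 7 = 7.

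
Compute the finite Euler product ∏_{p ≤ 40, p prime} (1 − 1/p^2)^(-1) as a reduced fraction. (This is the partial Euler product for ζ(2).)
∏ = 5974606913975783369/3652034743605657600

The primes p ≤ 40 are [2, 3, 5, 7, 11, 13, 17, 19, 23, 29, 31, 37]. For each prime, (1 − 1/p^2)^(-1) = p^2 / (p^2 − 1). The product is (1 − 1/2^2)^(-1), (1 − 1/3^2)^(-1), (1 − 1/5^2)^(-1), (1 − 1/7^2)^(-1), (1 − 1/11^2)^(-1), (1 − 1/13^2)^(-1), (1 − 1/17^2)^(-1), (1 − 1/19^2)^(-1), (1 − 1/23^2)^(-1), (1 − 1/29^2)^(-1), (1 − 1/31^2)^(-1), (1 − 1/37^2)^(-1) = ∏ p^2 / (p^2 − 1) = 5974606913975783369/3652034743605657600.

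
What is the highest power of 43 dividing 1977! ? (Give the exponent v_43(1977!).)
v_43(1977!) = 46

Legendre's formula: v_p(n!) = Σ_{k ≥ 1} ⌊n / p^k⌋. For p = 43, n = 1977, the terms are:
  ⌊1977/43^1⌋ = ⌊1977/43⌋ = 45
  ⌊1977/43^2⌋ = ⌊1977/1849⌋ = 1
(the next term ⌊1977/43^3⌋ = 0, terminating the sum). Summing: v_43(1977!) = 45 + 1 = 46.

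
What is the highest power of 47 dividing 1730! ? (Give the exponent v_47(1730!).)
v_47(1730!) = 36

Legendre's formula: v_p(n!) = Σ_{k ≥ 1} ⌊n / p^k⌋. For p = 47, n = 1730, the terms are:
  ⌊1730/47^1⌋ = ⌊1730/47⌋ = 36
(the next term ⌊1730/47^2⌋ = 0, terminating the sum). Summing: v_47(1730!) = 36 = 36.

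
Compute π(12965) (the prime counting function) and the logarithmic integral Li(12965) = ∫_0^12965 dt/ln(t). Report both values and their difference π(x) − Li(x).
π(12965) = 1543;  Li(12965) ≈ 1563.41;  π(x) − Li(x) ≈ -20.41.

Direct count of primes ≤ 12965 gives π(12965) = 1543. Numerical evaluation of the logarithmic integral gives Li(12965) ≈ 1563.41. The difference π(x) − Li(x) ≈ -20.41 is typically negative for small/moderate x (Li(x) overestimates), though Littlewood's theorem shows this sign changes infinitely often.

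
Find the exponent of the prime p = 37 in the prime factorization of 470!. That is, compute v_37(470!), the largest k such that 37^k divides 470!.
v_37(470!) = 12

Legendre's formula: v_p(n!) = Σ_{k ≥ 1} ⌊n / p^k⌋. For p = 37, n = 470, the terms are:
  ⌊470/37^1⌋ = ⌊470/37⌋ = 12
(the next term ⌊470/37^2⌋ = 0, terminating the sum). Summing: v_37(470!) = 12 = 12.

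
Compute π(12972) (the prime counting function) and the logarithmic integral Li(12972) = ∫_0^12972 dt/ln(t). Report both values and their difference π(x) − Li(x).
π(12972) = 1544;  Li(12972) ≈ 1564.15;  π(x) − Li(x) ≈ -20.15.

Direct count of primes ≤ 12972 gives π(12972) = 1544. Numerical evaluation of the logarithmic integral gives Li(12972) ≈ 1564.15. The difference π(x) − Li(x) ≈ -20.15 is typically negative for small/moderate x (Li(x) overestimates), though Littlewood's theorem shows this sign changes infinitely often.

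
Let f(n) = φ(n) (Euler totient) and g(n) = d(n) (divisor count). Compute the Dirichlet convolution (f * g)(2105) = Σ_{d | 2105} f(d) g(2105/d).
(φ * d)(2105) = 2532

Divisors of 2105: [1, 5, 421, 2105]. For each d | 2105:
  d = 1: φ(1) · d(2105/1) = 1 · 4 = 4
  d = 5: φ(5) · d(2105/5) = 4 · 2 = 8
  d = 421: φ(421) · d(2105/421) = 420 · 2 = 840
  d = 2105: φ(2105) · d(2105/2105) = 1680 · 1 = 1680
Summing: (φ * d)(2105) = 4 + 8 + 840 + 1680 = 2532.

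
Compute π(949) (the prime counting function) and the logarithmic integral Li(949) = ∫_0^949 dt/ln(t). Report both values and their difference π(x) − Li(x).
π(949) = 161;  Li(949) ≈ 170.20;  π(x) − Li(x) ≈ -9.20.

Direct count of primes ≤ 949 gives π(949) = 161. Numerical evaluation of the logarithmic integral gives Li(949) ≈ 170.20. The difference π(x) − Li(x) ≈ -9.20 is typically negative for small/moderate x (Li(x) overestimates), though Littlewood's theorem shows this sign changes infinitely often.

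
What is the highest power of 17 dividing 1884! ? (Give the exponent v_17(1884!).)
v_17(1884!) = 116

Legendre's formula: v_p(n!) = Σ_{k ≥ 1} ⌊n / p^k⌋. For p = 17, n = 1884, the terms are:
  ⌊1884/17^1⌋ = ⌊1884/17⌋ = 110
  ⌊1884/17^2⌋ = ⌊1884/289⌋ = 6
(the next term ⌊1884/17^3⌋ = 0, terminating the sum). Summing: v_17(1884!) = 110 + 6 = 116.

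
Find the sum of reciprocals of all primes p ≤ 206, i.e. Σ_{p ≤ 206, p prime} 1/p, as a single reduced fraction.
Σ 1/p = 15202313841027497739047080375538859939135227730139536997746371469607707132833646367/7799922041683461553249199106329813876687996789903550945093032474868511536164700810

π(206) = 46, so the primes ≤ 206 are [2, 3, 5, 7, 11, 13, 17, 19, 23, 29, 31, 37, 41, 43, 47, 53, 59, 61, 67, 71, 73, 79, 83, 89, 97, 101, 103, 107, 109, 113, 127, 131, 137, 139, 149, 151, 157, 163, 167, 173, 179, 181, 191, 193, 197, 199]. Summing 1/p over these primes: 15202313841027497739047080375538859939135227730139536997746371469607707132833646367/7799922041683461553249199106329813876687996789903550945093032474868511536164700810 ≈ 1.9490. Mertens estimate ln ln(206) + 0.2615 ≈ 1.9344.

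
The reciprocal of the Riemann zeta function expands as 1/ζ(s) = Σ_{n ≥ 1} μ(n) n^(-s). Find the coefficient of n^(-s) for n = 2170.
μ(2170) = 1

Factor n = 2170 = 2 · 5 · 7 · 31. μ(n) = 0 if any exponent ≥ 2 (not squarefree); otherwise μ(n) = (−1)^{ω(n)} where ω(n) is the number of distinct prime factors. Applying: μ(2170) = 1.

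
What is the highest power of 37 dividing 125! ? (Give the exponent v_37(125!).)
v_37(125!) = 3

Legendre's formula: v_p(n!) = Σ_{k ≥ 1} ⌊n / p^k⌋. For p = 37, n = 125, the terms are:
  ⌊125/37^1⌋ = ⌊125/37⌋ = 3
(the next term ⌊125/37^2⌋ = 0, terminating the sum). Summing: v_37(125!) = 3 = 3.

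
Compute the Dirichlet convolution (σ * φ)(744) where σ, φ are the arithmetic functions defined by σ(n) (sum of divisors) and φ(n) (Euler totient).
(σ * φ)(744) = 11904

Divisors of 744: [1, 2, 3, 4, 6, 8, 12, 24, 31, 62, 93, 124, 186, 248, 372, 744]. For each d | 744:
  d = 1: σ(1) · φ(744/1) = 1 · 240 = 240
  d = 2: σ(2) · φ(744/2) = 3 · 120 = 360
  d = 3: σ(3) · φ(744/3) = 4 · 120 = 480
  d = 4: σ(4) · φ(744/4) = 7 · 60 = 420
  d = 6: σ(6) · φ(744/6) = 12 · 60 = 720
  d = 8: σ(8) · φ(744/8) = 15 · 60 = 900
  d = 12: σ(12) · φ(744/12) = 28 · 30 = 840
  d = 24: σ(24) · φ(744/24) = 60 · 30 = 1800
  d = 31: σ(31) · φ(744/31) = 32 · 8 = 256
  d = 62: σ(62) · φ(744/62) = 96 · 4 = 384
  d = 93: σ(93) · φ(744/93) = 128 · 4 = 512
  d = 124: σ(124) · φ(744/124) = 224 · 2 = 448
  d = 186: σ(186) · φ(744/186) = 384 · 2 = 768
  d = 248: σ(248) · φ(744/248) = 480 · 2 = 960
  d = 372: σ(372) · φ(744/372) = 896 · 1 = 896
  d = 744: σ(744) · φ(744/744) = 1920 · 1 = 1920
Summing: (σ * φ)(744) = 240 + 360 + 480 + 420 + 720 + 900 + 840 + 1800 + 256 + 384 + 512 + 448 + 768 + 960 + 896 + 1920 = 11904.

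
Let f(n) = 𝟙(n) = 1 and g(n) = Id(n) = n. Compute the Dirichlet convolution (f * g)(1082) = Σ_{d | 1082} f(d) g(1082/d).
(𝟙 * Id)(1082) = 1626

Divisors of 1082: [1, 2, 541, 1082]. For each d | 1082:
  d = 1: 𝟙(1) · Id(1082/1) = 1 · 1082 = 1082
  d = 2: 𝟙(2) · Id(1082/2) = 1 · 541 = 541
  d = 541: 𝟙(541) · Id(1082/541) = 1 · 2 = 2
  d = 1082: 𝟙(1082) · Id(1082/1082) = 1 · 1 = 1
Summing: (𝟙 * Id)(1082) = 1082 + 541 + 2 + 1 = 1626.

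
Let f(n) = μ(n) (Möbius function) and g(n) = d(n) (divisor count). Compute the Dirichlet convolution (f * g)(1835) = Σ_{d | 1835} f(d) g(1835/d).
(μ * d)(1835) = 1

Divisors of 1835: [1, 5, 367, 1835]. For each d | 1835:
  d = 1: μ(1) · d(1835/1) = 1 · 4 = 4
  d = 5: μ(5) · d(1835/5) = -1 · 2 = -2
  d = 367: μ(367) · d(1835/367) = -1 · 2 = -2
  d = 1835: μ(1835) · d(1835/1835) = 1 · 1 = 1
Summing: (μ * d)(1835) = 4 + -2 + -2 + 1 = 1.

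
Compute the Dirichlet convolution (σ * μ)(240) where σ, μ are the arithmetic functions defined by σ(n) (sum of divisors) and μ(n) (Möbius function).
(σ * μ)(240) = 240

Divisors of 240: [1, 2, 3, 4, 5, 6, 8, 10, 12, 15, 16, 20, 24, 30, 40, 48, 60, 80, 120, 240]. For each d | 240:
  d = 1: σ(1) · μ(240/1) = 1 · 0 = 0
  d = 2: σ(2) · μ(240/2) = 3 · 0 = 0
  d = 3: σ(3) · μ(240/3) = 4 · 0 = 0
  d = 4: σ(4) · μ(240/4) = 7 · 0 = 0
  d = 5: σ(5) · μ(240/5) = 6 · 0 = 0
  d = 6: σ(6) · μ(240/6) = 12 · 0 = 0
  d = 8: σ(8) · μ(240/8) = 15 · -1 = -15
  d = 10: σ(10) · μ(240/10) = 18 · 0 = 0
  d = 12: σ(12) · μ(240/12) = 28 · 0 = 0
  d = 15: σ(15) · μ(240/15) = 24 · 0 = 0
  d = 16: σ(16) · μ(240/16) = 31 · 1 = 31
  d = 20: σ(20) · μ(240/20) = 42 · 0 = 0
  d = 24: σ(24) · μ(240/24) = 60 · 1 = 60
  d = 30: σ(30) · μ(240/30) = 72 · 0 = 0
  d = 40: σ(40) · μ(240/40) = 90 · 1 = 90
  d = 48: σ(48) · μ(240/48) = 124 · -1 = -124
  d = 60: σ(60) · μ(240/60) = 168 · 0 = 0
  d = 80: σ(80) · μ(240/80) = 186 · -1 = -186
  d = 120: σ(120) · μ(240/120) = 360 · -1 = -360
  d = 240: σ(240) · μ(240/240) = 744 · 1 = 744
Summing: (σ * μ)(240) = 0 + 0 + 0 + 0 + 0 + 0 + -15 + 0 + 0 + 0 + 31 + 0 + 60 + 0 + 90 + -124 + 0 + -186 + -360 + 744 = 240.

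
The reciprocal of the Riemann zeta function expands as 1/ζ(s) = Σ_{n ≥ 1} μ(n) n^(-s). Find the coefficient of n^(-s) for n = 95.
μ(95) = 1

Factor n = 95 = 5 · 19. μ(n) = 0 if any exponent ≥ 2 (not squarefree); otherwise μ(n) = (−1)^{ω(n)} where ω(n) is the number of distinct prime factors. Applying: μ(95) = 1.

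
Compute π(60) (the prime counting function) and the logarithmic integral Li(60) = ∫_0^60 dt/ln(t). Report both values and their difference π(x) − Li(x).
π(60) = 17;  Li(60) ≈ 20.97;  π(x) − Li(x) ≈ -3.97.

Direct count of primes ≤ 60 gives π(60) = 17. Numerical evaluation of the logarithmic integral gives Li(60) ≈ 20.97. The difference π(x) − Li(x) ≈ -3.97 is typically negative for small/moderate x (Li(x) overestimates), though Littlewood's theorem shows this sign changes infinitely often.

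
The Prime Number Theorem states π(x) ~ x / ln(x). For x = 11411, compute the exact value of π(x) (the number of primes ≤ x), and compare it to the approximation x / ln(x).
π(11411) = 1377;  x/ln(x) ≈ 1221.43;  relative error ≈ 11.30%.

Directly count primes up to 11411: π(11411) = 1377. The PNT approximation gives 11411/ln(11411) ≈ 11411/9.34233 ≈ 1221.43. Relative error (π(x) − x/ln(x)) / π(x) ≈ 11.30%; the approximation is known to undercount slightly (Li(x) is a better estimate).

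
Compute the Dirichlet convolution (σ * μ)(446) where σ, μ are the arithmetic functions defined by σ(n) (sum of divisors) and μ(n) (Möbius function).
(σ * μ)(446) = 446

Divisors of 446: [1, 2, 223, 446]. For each d | 446:
  d = 1: σ(1) · μ(446/1) = 1 · 1 = 1
  d = 2: σ(2) · μ(446/2) = 3 · -1 = -3
  d = 223: σ(223) · μ(446/223) = 224 · -1 = -224
  d = 446: σ(446) · μ(446/446) = 672 · 1 = 672
Summing: (σ * μ)(446) = 1 + -3 + -224 + 672 = 446.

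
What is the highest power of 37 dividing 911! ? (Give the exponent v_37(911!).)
v_37(911!) = 24

Legendre's formula: v_p(n!) = Σ_{k ≥ 1} ⌊n / p^k⌋. For p = 37, n = 911, the terms are:
  ⌊911/37^1⌋ = ⌊911/37⌋ = 24
(the next term ⌊911/37^2⌋ = 0, terminating the sum). Summing: v_37(911!) = 24 = 24.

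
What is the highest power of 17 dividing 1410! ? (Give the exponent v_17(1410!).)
v_17(1410!) = 86

Legendre's formula: v_p(n!) = Σ_{k ≥ 1} ⌊n / p^k⌋. For p = 17, n = 1410, the terms are:
  ⌊1410/17^1⌋ = ⌊1410/17⌋ = 82
  ⌊1410/17^2⌋ = ⌊1410/289⌋ = 4
(the next term ⌊1410/17^3⌋ = 0, terminating the sum). Summing: v_17(1410!) = 82 + 4 = 86.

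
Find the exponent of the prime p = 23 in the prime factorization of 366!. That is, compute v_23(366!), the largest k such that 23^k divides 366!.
v_23(366!) = 15

Legendre's formula: v_p(n!) = Σ_{k ≥ 1} ⌊n / p^k⌋. For p = 23, n = 366, the terms are:
  ⌊366/23^1⌋ = ⌊366/23⌋ = 15
(the next term ⌊366/23^2⌋ = 0, terminating the sum). Summing: v_23(366!) = 15 = 15.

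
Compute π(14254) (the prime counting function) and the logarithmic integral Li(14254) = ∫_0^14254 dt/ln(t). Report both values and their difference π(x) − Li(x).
π(14254) = 1675;  Li(14254) ≈ 1698.84;  π(x) − Li(x) ≈ -23.84.

Direct count of primes ≤ 14254 gives π(14254) = 1675. Numerical evaluation of the logarithmic integral gives Li(14254) ≈ 1698.84. The difference π(x) − Li(x) ≈ -23.84 is typically negative for small/moderate x (Li(x) overestimates), though Littlewood's theorem shows this sign changes infinitely often.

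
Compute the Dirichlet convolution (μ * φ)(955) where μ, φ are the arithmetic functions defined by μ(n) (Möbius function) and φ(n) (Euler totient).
(μ * φ)(955) = 567

Divisors of 955: [1, 5, 191, 955]. For each d | 955:
  d = 1: μ(1) · φ(955/1) = 1 · 760 = 760
  d = 5: μ(5) · φ(955/5) = -1 · 190 = -190
  d = 191: μ(191) · φ(955/191) = -1 · 4 = -4
  d = 955: μ(955) · φ(955/955) = 1 · 1 = 1
Summing: (μ * φ)(955) = 760 + -190 + -4 + 1 = 567.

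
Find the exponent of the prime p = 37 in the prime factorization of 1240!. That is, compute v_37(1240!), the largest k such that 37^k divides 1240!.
v_37(1240!) = 33

Legendre's formula: v_p(n!) = Σ_{k ≥ 1} ⌊n / p^k⌋. For p = 37, n = 1240, the terms are:
  ⌊1240/37^1⌋ = ⌊1240/37⌋ = 33
(the next term ⌊1240/37^2⌋ = 0, terminating the sum). Summing: v_37(1240!) = 33 = 33.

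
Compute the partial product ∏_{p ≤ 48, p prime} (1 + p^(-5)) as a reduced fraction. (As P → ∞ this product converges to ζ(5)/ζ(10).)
∏ = 77350420258916008694441522216355088445733760320747817275637792505856/74669957780522328018216335873020857442299719217280893302140029444835

The primes p ≤ 48 are [2, 3, 5, 7, 11, 13, 17, 19, 23, 29, 31, 37, 41, 43, 47]. For each, (1 + 1/p^5) = (p^5 + 1)/p^5. Multiplying these fractions over p ∈ [2, 3, 5, 7, 11, 13, 17, 19, 23, 29, 31, 37, 41, 43, 47] gives 77350420258916008694441522216355088445733760320747817275637792505856/74669957780522328018216335873020857442299719217280893302140029444835. (In the limit P → ∞ this tends to ζ(5)/ζ(10).)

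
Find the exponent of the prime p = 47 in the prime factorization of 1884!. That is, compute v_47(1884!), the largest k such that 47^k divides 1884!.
v_47(1884!) = 40

Legendre's formula: v_p(n!) = Σ_{k ≥ 1} ⌊n / p^k⌋. For p = 47, n = 1884, the terms are:
  ⌊1884/47^1⌋ = ⌊1884/47⌋ = 40
(the next term ⌊1884/47^2⌋ = 0, terminating the sum). Summing: v_47(1884!) = 40 = 40.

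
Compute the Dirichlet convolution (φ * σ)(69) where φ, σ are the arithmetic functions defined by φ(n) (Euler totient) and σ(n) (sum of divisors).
(φ * σ)(69) = 276

Divisors of 69: [1, 3, 23, 69]. For each d | 69:
  d = 1: φ(1) · σ(69/1) = 1 · 96 = 96
  d = 3: φ(3) · σ(69/3) = 2 · 24 = 48
  d = 23: φ(23) · σ(69/23) = 22 · 4 = 88
  d = 69: φ(69) · σ(69/69) = 44 · 1 = 44
Summing: (φ * σ)(69) = 96 + 48 + 88 + 44 = 276.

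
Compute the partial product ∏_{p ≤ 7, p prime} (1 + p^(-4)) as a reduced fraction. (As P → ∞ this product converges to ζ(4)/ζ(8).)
∏ = 262011361/243101250

The primes p ≤ 7 are [2, 3, 5, 7]. For each, (1 + 1/p^4) = (p^4 + 1)/p^4. Multiplying these fractions over p ∈ [2, 3, 5, 7] gives 262011361/243101250. (In the limit P → ∞ this tends to ζ(4)/ζ(8).)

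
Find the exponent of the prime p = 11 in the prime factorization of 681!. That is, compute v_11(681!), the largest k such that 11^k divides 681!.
v_11(681!) = 66

Legendre's formula: v_p(n!) = Σ_{k ≥ 1} ⌊n / p^k⌋. For p = 11, n = 681, the terms are:
  ⌊681/11^1⌋ = ⌊681/11⌋ = 61
  ⌊681/11^2⌋ = ⌊681/121⌋ = 5
(the next term ⌊681/11^3⌋ = 0, terminating the sum). Summing: v_11(681!) = 61 + 5 = 66.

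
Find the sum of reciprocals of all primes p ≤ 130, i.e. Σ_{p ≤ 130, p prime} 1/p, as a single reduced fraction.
Σ 1/p = 7457575819106455685806801283735357697478405891621/4014476939333036189094441199026045136645885247730

π(130) = 31, so the primes ≤ 130 are [2, 3, 5, 7, 11, 13, 17, 19, 23, 29, 31, 37, 41, 43, 47, 53, 59, 61, 67, 71, 73, 79, 83, 89, 97, 101, 103, 107, 109, 113, 127]. Summing 1/p over these primes: 7457575819106455685806801283735357697478405891621/4014476939333036189094441199026045136645885247730 ≈ 1.8577. Mertens estimate ln ln(130) + 0.2615 ≈ 1.8441.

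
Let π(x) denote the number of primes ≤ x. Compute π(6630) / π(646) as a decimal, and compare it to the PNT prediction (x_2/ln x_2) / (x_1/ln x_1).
π(6630)/π(646) = 855/117 ≈ 7.3077;  PNT prediction ≈ 7.5472.

π(646) = 117 and π(6630) = 855, so π(6630)/π(646) ≈ 7.3077. The PNT-predicted ratio is (6630/ln(6630)) / (646/ln(646)) ≈ 7.5472. The two agree to within a few percent, as expected.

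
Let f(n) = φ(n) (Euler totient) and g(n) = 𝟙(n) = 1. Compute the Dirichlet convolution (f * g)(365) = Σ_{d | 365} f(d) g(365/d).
(φ * 𝟙)(365) = 365

Divisors of 365: [1, 5, 73, 365]. For each d | 365:
  d = 1: φ(1) · 𝟙(365/1) = 1 · 1 = 1
  d = 5: φ(5) · 𝟙(365/5) = 4 · 1 = 4
  d = 73: φ(73) · 𝟙(365/73) = 72 · 1 = 72
  d = 365: φ(365) · 𝟙(365/365) = 288 · 1 = 288
Summing: (φ * 𝟙)(365) = 1 + 4 + 72 + 288 = 365.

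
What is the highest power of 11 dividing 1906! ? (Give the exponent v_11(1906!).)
v_11(1906!) = 189

Legendre's formula: v_p(n!) = Σ_{k ≥ 1} ⌊n / p^k⌋. For p = 11, n = 1906, the terms are:
  ⌊1906/11^1⌋ = ⌊1906/11⌋ = 173
  ⌊1906/11^2⌋ = ⌊1906/121⌋ = 15
  ⌊1906/11^3⌋ = ⌊1906/1331⌋ = 1
(the next term ⌊1906/11^4⌋ = 0, terminating the sum). Summing: v_11(1906!) = 173 + 15 + 1 = 189.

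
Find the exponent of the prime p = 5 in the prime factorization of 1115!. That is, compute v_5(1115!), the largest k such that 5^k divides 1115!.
v_5(1115!) = 276

Legendre's formula: v_p(n!) = Σ_{k ≥ 1} ⌊n / p^k⌋. For p = 5, n = 1115, the terms are:
  ⌊1115/5^1⌋ = ⌊1115/5⌋ = 223
  ⌊1115/5^2⌋ = ⌊1115/25⌋ = 44
  ⌊1115/5^3⌋ = ⌊1115/125⌋ = 8
  ⌊1115/5^4⌋ = ⌊1115/625⌋ = 1
(the next term ⌊1115/5^5⌋ = 0, terminating the sum). Summing: v_5(1115!) = 223 + 44 + 8 + 1 = 276.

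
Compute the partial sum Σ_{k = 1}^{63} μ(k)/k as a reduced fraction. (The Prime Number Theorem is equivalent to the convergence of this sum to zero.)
Σ μ(k)/k = 1874648830674470878723/117288381359406970983270

Values of μ(k) for 1 ≤ k ≤ 63: μ(1) = 1, μ(2) = -1, μ(3) = -1, μ(5) = -1, μ(6) = 1, μ(7) = -1, μ(10) = 1, μ(11) = -1, μ(13) = -1, μ(14) = 1, μ(15) = 1, μ(17) = -1, μ(19) = -1, μ(21) = 1, μ(22) = 1, μ(23) = -1, μ(26) = 1, μ(29) = -1, μ(30) = -1, μ(31) = -1, μ(33) = 1, μ(34) = 1, μ(35) = 1, μ(37) = -1, μ(38) = 1, μ(39) = 1, μ(41) = -1, μ(42) = -1, μ(43) = -1, μ(46) = 1, μ(47) = -1, μ(51) = 1, μ(53) = -1, μ(55) = 1, μ(57) = 1, μ(58) = 1, μ(59) = -1, μ(61) = -1, μ(62) = 1, with μ = 0 on non-squarefree integers. Summing μ(k)/k for k where μ(k) ≠ 0 gives 1874648830674470878723/117288381359406970983270 ≈ 0.0160. (PNT ⟺ this sum → 0 as n → ∞.)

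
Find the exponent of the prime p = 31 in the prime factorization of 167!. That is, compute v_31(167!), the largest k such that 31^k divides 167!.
v_31(167!) = 5

Legendre's formula: v_p(n!) = Σ_{k ≥ 1} ⌊n / p^k⌋. For p = 31, n = 167, the terms are:
  ⌊167/31^1⌋ = ⌊167/31⌋ = 5
(the next term ⌊167/31^2⌋ = 0, terminating the sum). Summing: v_31(167!) = 5 = 5.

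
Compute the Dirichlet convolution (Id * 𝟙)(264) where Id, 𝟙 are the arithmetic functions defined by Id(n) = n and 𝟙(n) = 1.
(Id * 𝟙)(264) = 720

Divisors of 264: [1, 2, 3, 4, 6, 8, 11, 12, 22, 24, 33, 44, 66, 88, 132, 264]. For each d | 264:
  d = 1: Id(1) · 𝟙(264/1) = 1 · 1 = 1
  d = 2: Id(2) · 𝟙(264/2) = 2 · 1 = 2
  d = 3: Id(3) · 𝟙(264/3) = 3 · 1 = 3
  d = 4: Id(4) · 𝟙(264/4) = 4 · 1 = 4
  d = 6: Id(6) · 𝟙(264/6) = 6 · 1 = 6
  d = 8: Id(8) · 𝟙(264/8) = 8 · 1 = 8
  d = 11: Id(11) · 𝟙(264/11) = 11 · 1 = 11
  d = 12: Id(12) · 𝟙(264/12) = 12 · 1 = 12
  d = 22: Id(22) · 𝟙(264/22) = 22 · 1 = 22
  d = 24: Id(24) · 𝟙(264/24) = 24 · 1 = 24
  d = 33: Id(33) · 𝟙(264/33) = 33 · 1 = 33
  d = 44: Id(44) · 𝟙(264/44) = 44 · 1 = 44
  d = 66: Id(66) · 𝟙(264/66) = 66 · 1 = 66
  d = 88: Id(88) · 𝟙(264/88) = 88 · 1 = 88
  d = 132: Id(132) · 𝟙(264/132) = 132 · 1 = 132
  d = 264: Id(264) · 𝟙(264/264) = 264 · 1 = 264
Summing: (Id * 𝟙)(264) = 1 + 2 + 3 + 4 + 6 + 8 + 11 + 12 + 22 + 24 + 33 + 44 + 66 + 88 + 132 + 264 = 720.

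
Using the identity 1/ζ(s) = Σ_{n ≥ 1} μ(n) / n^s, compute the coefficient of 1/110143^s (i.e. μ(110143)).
μ(110143) = 1

Factor n = 110143 = 11 · 17 · 19 · 31. μ(n) = 0 if any exponent ≥ 2 (not squarefree); otherwise μ(n) = (−1)^{ω(n)} where ω(n) is the number of distinct prime factors. Applying: μ(110143) = 1.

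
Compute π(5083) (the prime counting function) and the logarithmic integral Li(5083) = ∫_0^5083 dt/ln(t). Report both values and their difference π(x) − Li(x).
π(5083) = 679;  Li(5083) ≈ 694.02;  π(x) − Li(x) ≈ -15.02.

Direct count of primes ≤ 5083 gives π(5083) = 679. Numerical evaluation of the logarithmic integral gives Li(5083) ≈ 694.02. The difference π(x) − Li(x) ≈ -15.02 is typically negative for small/moderate x (Li(x) overestimates), though Littlewood's theorem shows this sign changes infinitely often.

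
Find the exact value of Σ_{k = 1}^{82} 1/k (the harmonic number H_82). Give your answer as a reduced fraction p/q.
H_82 = 44139711531918267321142140457772773/8845597978580177157715301537899200

Direct summation: H_82 = 1 + 1/2 + ... + 1/82. The least common denominator is lcm(1, ..., 82) = 97301577764381948734868316916891200; over this denominator the numerator is 97301577764381948734868316916891200 + 48650788882190974367434158458445600 + 32433859254793982911622772305630400 + 24325394441095487183717079229222800 + 19460315552876389746973663383378240 + 16216929627396991455811386152815200 + 13900225394911706962124045273841600 + 12162697220547743591858539614611400 + 10811286418264660970540924101876800 + 9730157776438194873486831691689120 + 8845597978580177157715301537899200 + 8108464813698495727905693076407600 + 7484736751106303748836024378222400 + 6950112697455853481062022636920800 + 6486771850958796582324554461126080 + 6081348610273871795929269807305700 + 5723622221434232278521665700993600 + 5405643209132330485270462050938400 + 5121135671809576249203595627204800 + 4865078888219097436743415845844560 + 4633408464970568987374681757947200 + 4422798989290088578857650768949600 + 4230503381060084727602970300734400 + 4054232406849247863952846538203800 + 3892063110575277949394732676675648 + 3742368375553151874418012189111200 + 3603762139421553656846974700625600 + 3475056348727926740531011318460400 + 3355226819461446508098907479892800 + 3243385925479398291162277230563040 + 3138760573044578991447365061835200 + 3040674305136935897964634903652850 + 2948532659526725719238433845966400 + 2861811110717116139260832850496800 + 2780045078982341392424809054768320 + 2702821604566165242635231025469200 + 2629772372010322938780224781537600 + 2560567835904788124601797813602400 + 2494912250368767916278674792740800 + 2432539444109548718371707922922280 + 2373209213765413383777276022363200 + 2316704232485284493687340878973600 + 2262827389869347644996937602718400 + 2211399494645044289428825384474800 + 2162257283652932194108184820375360 + 2115251690530042363801485150367200 + 2070246335412381887975921636529600 + 2027116203424623931976423269101900 + 1985746484987386708874863610548800 + 1946031555287638974697366338337824 + 1907874073811410759507221900331200 + 1871184187776575937209006094555600 + 1835878825743055636506949375790400 + 1801881069710776828423487350312800 + 1769119595716035431543060307579840 + 1737528174363963370265505659230200 + 1707045223936525416401198542401600 + 1677613409730723254049453739946400 + 1649179284142066927709632490116800 + 1621692962739699145581138615281520 + 1595107832202982766145382244539200 + 1569380286522289495723682530917600 + 1544469488323522995791560585982400 + 1520337152568467948982317451826425 + 1496947350221260749767204875644480 + 1474266329763362859619216922983200 + 1452262354692267891565198759953600 + 1430905555358558069630416425248400 + 1410167793686694909200990100244800 + 1390022539491170696212404527384160 + 1370444757244816179364342491787200 + 1351410802283082621317615512734600 + 1332898325539478749792716670094400 + 1314886186005161469390112390768800 + 1297354370191759316464910892225216 + 1280283917952394062300898906801200 + 1263656854082882451102185933985600 + 1247456125184383958139337396370400 + 1231665541321290490314788821732800 + 1216269722054774359185853961461140 + 1201254046473851218948991566875200 + 1186604606882706691888638011181600 = 485536826851100940532563545035500503, so H_82 = 485536826851100940532563545035500503/97301577764381948734868316916891200; reducing by gcd(485536826851100940532563545035500503, 97301577764381948734868316916891200) = 11 gives 44139711531918267321142140457772773/8845597978580177157715301537899200 ≈ 4.99002. (The PNT-adjacent estimate ln(82) + γ ≈ 4.98393 matches within O(1/n).)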